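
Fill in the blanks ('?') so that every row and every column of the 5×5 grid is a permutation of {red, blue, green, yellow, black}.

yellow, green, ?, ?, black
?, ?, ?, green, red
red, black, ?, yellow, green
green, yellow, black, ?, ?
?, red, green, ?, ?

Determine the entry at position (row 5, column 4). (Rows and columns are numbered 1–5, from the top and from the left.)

black

At row 2, column 2: row 2 has {red,green}; column 2 has {red,green,yellow,black}; that leaves blue.
At row 2, column 3: row 2 has {red,blue,green}; column 3 has {green,black}; that leaves yellow.
At row 3, column 3: row 3 has {red,green,yellow,black}; column 3 has {green,yellow,black}; that leaves blue.
At row 4, column 5: row 4 has {green,yellow,black}; column 5 has {red,green,black}; that leaves blue.
At row 5, column 5: row 5 has {red,green}; column 5 has {red,blue,green,black}; that leaves yellow.
At row 1, column 3: row 1 has {green,yellow,black}; column 3 has {blue,green,yellow,black}; that leaves red.
At row 1, column 4: row 1 has {red,green,yellow,black}; column 4 has {green,yellow}; that leaves blue.
At row 2, column 1: row 2 has {red,blue,green,yellow}; column 1 has {red,green,yellow}; that leaves black.
At row 4, column 4: row 4 has {blue,green,yellow,black}; column 4 has {blue,green,yellow}; that leaves red.
At row 5, column 1: row 5 has {red,green,yellow}; column 1 has {red,green,yellow,black}; that leaves blue.
At row 5, column 4: row 5 has {red,blue,green,yellow}; column 4 has {red,blue,green,yellow}; that leaves black.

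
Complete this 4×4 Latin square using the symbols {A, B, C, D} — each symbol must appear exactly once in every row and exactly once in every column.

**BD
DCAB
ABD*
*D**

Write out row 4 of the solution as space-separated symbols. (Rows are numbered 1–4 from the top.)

(r1,c1): row 1 has {B,D}; column 1 has {A,D}, so it must be C.
(r1,c2): row 1 has {B,C,D}; column 2 has {B,C,D}, so it must be A.
(r3,c4): row 3 has {A,B,D}; column 4 has {B,D}, so it must be C.
(r4,c1): row 4 has {D}; column 1 has {A,C,D}, so it must be B.
(r4,c3): row 4 has {B,D}; column 3 has {A,B,D}, so it must be C.
(r4,c4): row 4 has {B,C,D}; column 4 has {B,C,D}, so it must be A.

B D C A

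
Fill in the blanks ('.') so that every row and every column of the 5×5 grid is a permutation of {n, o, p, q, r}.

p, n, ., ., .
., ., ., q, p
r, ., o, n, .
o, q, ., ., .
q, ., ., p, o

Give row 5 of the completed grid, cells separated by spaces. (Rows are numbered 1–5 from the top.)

q r n p o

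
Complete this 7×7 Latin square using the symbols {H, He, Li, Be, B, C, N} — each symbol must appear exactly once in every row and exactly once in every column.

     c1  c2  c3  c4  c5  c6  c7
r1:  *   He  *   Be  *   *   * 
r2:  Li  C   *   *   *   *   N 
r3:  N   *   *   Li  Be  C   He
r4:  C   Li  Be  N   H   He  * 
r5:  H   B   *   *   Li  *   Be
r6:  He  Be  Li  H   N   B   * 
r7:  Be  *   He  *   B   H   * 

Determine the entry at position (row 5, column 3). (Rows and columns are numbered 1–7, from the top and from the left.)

C

(r1,c1): row 1 has {He,Be}; column 1 has {H,He,Li,Be,C,N}, so it must be B.
(r1,c5): row 1 has {He,Be,B}; column 5 has {H,Li,Be,B,N}, so it must be C.
(r2,c5): row 2 has {Li,C,N}; column 5 has {H,Li,Be,B,C,N}, so it must be He.
(r2,c6): row 2 has {He,Li,C,N}; column 6 has {H,He,B,C}, so it must be Be.
(r3,c2): row 3 has {He,Li,Be,C,N}; column 2 has {He,Li,Be,B,C}, so it must be H.
(r3,c3): row 3 has {H,He,Li,Be,C,N}; column 3 has {He,Li,Be}, so it must be B.
(r4,c7): row 4 has {H,He,Li,Be,C,N}; column 7 has {He,Be,N}, so it must be B.
(r5,c6): row 5 has {H,Li,Be,B}; column 6 has {H,He,Be,B,C}, so it must be N.
(r6,c7): row 6 has {H,He,Li,Be,B,N}; column 7 has {He,Be,B,N}, so it must be C.
(r7,c2): row 7 has {H,He,Be,B}; column 2 has {H,He,Li,Be,B,C}, so it must be N.
(r7,c4): row 7 has {H,He,Be,B,N}; column 4 has {H,Li,Be,N}, so it must be C.
(r7,c7): row 7 has {H,He,Be,B,C,N}; column 7 has {He,Be,B,C,N}, so it must be Li.
(r1,c6): row 1 has {He,Be,B,C}; column 6 has {H,He,Be,B,C,N}, so it must be Li.
(r1,c7): row 1 has {He,Li,Be,B,C}; column 7 has {He,Li,Be,B,C,N}, so it must be H.
(r2,c3): row 2 has {He,Li,Be,C,N}; column 3 has {He,Li,Be,B}, so it must be H.
(r2,c4): row 2 has {H,He,Li,Be,C,N}; column 4 has {H,Li,Be,C,N}, so it must be B.
(r5,c3): row 5 has {H,Li,Be,B,N}; column 3 has {H,He,Li,Be,B}, so it must be C.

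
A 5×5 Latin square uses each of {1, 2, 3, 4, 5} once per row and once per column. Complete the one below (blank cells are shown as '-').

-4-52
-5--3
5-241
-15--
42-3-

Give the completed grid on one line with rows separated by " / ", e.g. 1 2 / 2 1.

1 4 3 5 2 / 2 5 4 1 3 / 5 3 2 4 1 / 3 1 5 2 4 / 4 2 1 3 5

(r3,c2) = 3
(r4,c4) = 2
(r4,c5) = 4
(r5,c3) = 1
(r5,c5) = 5
(r1,c3) = 3
(r2,c3) = 4
(r2,c4) = 1
(r4,c1) = 3
(r1,c1) = 1
(r2,c1) = 2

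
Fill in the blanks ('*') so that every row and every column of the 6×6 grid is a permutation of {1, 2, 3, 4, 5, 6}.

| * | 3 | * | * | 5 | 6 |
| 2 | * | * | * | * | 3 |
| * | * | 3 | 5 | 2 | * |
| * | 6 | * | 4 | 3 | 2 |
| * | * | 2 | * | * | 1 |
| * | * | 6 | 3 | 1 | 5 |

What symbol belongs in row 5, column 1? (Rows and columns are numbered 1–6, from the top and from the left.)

3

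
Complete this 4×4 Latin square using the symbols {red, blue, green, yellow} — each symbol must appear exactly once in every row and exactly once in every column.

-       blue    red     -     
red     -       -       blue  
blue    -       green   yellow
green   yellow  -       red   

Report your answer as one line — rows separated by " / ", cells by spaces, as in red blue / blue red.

yellow blue red green / red green yellow blue / blue red green yellow / green yellow blue red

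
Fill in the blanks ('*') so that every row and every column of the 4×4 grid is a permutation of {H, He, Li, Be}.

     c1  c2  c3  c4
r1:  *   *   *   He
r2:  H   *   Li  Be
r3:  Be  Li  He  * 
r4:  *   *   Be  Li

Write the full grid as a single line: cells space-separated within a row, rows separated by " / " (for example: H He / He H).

row 1 has {He}; column 1 has {H,Be} — only Li is left for (r1,c1).
row 1 has {He,Li}; column 3 has {He,Li,Be} — only H is left for (r1,c3).
row 2 has {H,Li,Be}; column 2 has {Li} — only He is left for (r2,c2).
row 3 has {He,Li,Be}; column 4 has {He,Li,Be} — only H is left for (r3,c4).
row 4 has {Li,Be}; column 1 has {H,Li,Be} — only He is left for (r4,c1).
row 4 has {He,Li,Be}; column 2 has {He,Li} — only H is left for (r4,c2).
row 1 has {H,He,Li}; column 2 has {H,He,Li} — only Be is left for (r1,c2).

Li Be H He / H He Li Be / Be Li He H / He H Be Li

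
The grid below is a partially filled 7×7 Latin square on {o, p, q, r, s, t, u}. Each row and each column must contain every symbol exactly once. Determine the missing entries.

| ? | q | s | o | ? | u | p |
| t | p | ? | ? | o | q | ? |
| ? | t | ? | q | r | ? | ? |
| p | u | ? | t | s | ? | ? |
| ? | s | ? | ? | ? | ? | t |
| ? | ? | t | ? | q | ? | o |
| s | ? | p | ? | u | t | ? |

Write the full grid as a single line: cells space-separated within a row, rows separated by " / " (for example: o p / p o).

r q s o t u p / t p r s o q u / o t u q r p s / p u q t s o r / q s o u p r t / u r t p q s o / s o p r u t q

(r1,c1) = r
(r1,c5) = t
(r5,c5) = p
(r6,c1) = u
(r6,c2) = r
(r7,c2) = o
(r7,c4) = r
(r7,c7) = q
(r3,c1) = o
(r3,c3) = u
(r3,c7) = s
(r4,c7) = r
(r5,c1) = q
(r5,c4) = u
(r2,c3) = r
(r2,c4) = s
(r2,c7) = u
(r3,c6) = p
(r4,c6) = o
(r5,c3) = o
(r5,c6) = r
(r6,c4) = p
(r6,c6) = s
(r4,c3) = q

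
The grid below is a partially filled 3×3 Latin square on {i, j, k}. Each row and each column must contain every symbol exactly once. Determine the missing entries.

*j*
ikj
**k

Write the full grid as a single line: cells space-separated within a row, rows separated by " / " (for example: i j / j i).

k j i / i k j / j i k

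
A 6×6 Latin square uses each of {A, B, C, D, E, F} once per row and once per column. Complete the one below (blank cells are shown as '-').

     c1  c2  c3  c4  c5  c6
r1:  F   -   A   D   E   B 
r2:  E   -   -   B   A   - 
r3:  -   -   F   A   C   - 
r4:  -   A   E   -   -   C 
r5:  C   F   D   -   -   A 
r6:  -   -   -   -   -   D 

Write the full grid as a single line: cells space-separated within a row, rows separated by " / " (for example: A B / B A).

At row 1, column 2: row 1 has {A,B,D,E,F}; column 2 has {A,F}; that leaves C.
At row 2, column 2: row 2 has {A,B,E}; column 2 has {A,C,F}; that leaves D.
At row 2, column 3: row 2 has {A,B,D,E}; column 3 has {A,D,E,F}; that leaves C.
At row 2, column 6: row 2 has {A,B,C,D,E}; column 6 has {A,B,C,D}; that leaves F.
At row 3, column 6: row 3 has {A,C,F}; column 6 has {A,B,C,D,F}; that leaves E.
At row 4, column 4: row 4 has {A,C,E}; column 4 has {A,B,D}; that leaves F.
At row 5, column 4: row 5 has {A,C,D,F}; column 4 has {A,B,D,F}; that leaves E.
At row 5, column 5: row 5 has {A,C,D,E,F}; column 5 has {A,C,E}; that leaves B.
At row 6, column 3: row 6 has {D}; column 3 has {A,C,D,E,F}; that leaves B.
At row 6, column 4: row 6 has {B,D}; column 4 has {A,B,D,E,F}; that leaves C.
At row 6, column 5: row 6 has {B,C,D}; column 5 has {A,B,C,E}; that leaves F.
At row 3, column 2: row 3 has {A,C,E,F}; column 2 has {A,C,D,F}; that leaves B.
At row 4, column 5: row 4 has {A,C,E,F}; column 5 has {A,B,C,E,F}; that leaves D.
At row 6, column 1: row 6 has {B,C,D,F}; column 1 has {C,E,F}; that leaves A.
At row 6, column 2: row 6 has {A,B,C,D,F}; column 2 has {A,B,C,D,F}; that leaves E.
At row 3, column 1: row 3 has {A,B,C,E,F}; column 1 has {A,C,E,F}; that leaves D.
At row 4, column 1: row 4 has {A,C,D,E,F}; column 1 has {A,C,D,E,F}; that leaves B.

F C A D E B / E D C B A F / D B F A C E / B A E F D C / C F D E B A / A E B C F D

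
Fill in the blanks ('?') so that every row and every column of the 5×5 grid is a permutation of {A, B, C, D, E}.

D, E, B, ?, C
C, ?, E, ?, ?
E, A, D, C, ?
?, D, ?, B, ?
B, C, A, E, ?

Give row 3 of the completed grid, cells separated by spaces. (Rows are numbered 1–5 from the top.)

E A D C B

(r1,c4) = A
(r2,c2) = B
(r2,c4) = D
(r2,c5) = A
(r3,c5) = B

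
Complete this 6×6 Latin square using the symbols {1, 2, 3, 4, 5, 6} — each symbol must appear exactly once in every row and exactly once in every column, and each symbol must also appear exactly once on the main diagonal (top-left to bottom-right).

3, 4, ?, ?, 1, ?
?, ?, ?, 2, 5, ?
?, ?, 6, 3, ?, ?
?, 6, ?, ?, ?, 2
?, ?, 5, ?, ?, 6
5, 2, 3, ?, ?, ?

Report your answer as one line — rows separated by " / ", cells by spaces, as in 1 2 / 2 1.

3 4 2 6 1 5 / 6 1 4 2 5 3 / 2 5 6 3 4 1 / 4 6 1 5 3 2 / 1 3 5 4 2 6 / 5 2 3 1 6 4

(r1,c3) = 2
(r1,c6) = 5
(r2,c2) = 1
(r2,c3) = 4
(r2,c6) = 3
(r3,c2) = 5
(r4,c3) = 1
(r5,c2) = 3
(r6,c6) = 4
(r1,c4) = 6
(r2,c1) = 6
(r3,c6) = 1
(r4,c1) = 4
(r4,c4) = 5
(r4,c5) = 3
(r5,c5) = 2
(r6,c4) = 1
(r6,c5) = 6
(r3,c1) = 2
(r3,c5) = 4
(r5,c1) = 1
(r5,c4) = 4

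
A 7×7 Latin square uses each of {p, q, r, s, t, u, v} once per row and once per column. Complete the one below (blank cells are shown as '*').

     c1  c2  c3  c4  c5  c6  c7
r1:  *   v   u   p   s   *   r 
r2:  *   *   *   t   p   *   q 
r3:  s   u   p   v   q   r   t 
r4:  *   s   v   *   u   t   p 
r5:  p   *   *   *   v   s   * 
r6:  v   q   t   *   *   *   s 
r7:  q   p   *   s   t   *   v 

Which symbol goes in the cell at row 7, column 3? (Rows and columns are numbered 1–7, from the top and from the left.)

(r1,c1): row 1 has {p,r,s,u,v}; column 1 has {p,q,s,v}, so it must be t.
(r1,c6): row 1 has {p,r,s,t,u,v}; column 6 has {r,s,t}, so it must be q.
(r2,c2): row 2 has {p,q,t}; column 2 has {p,q,s,u,v}, so it must be r.
(r2,c3): row 2 has {p,q,r,t}; column 3 has {p,t,u,v}, so it must be s.
(r4,c1): row 4 has {p,s,t,u,v}; column 1 has {p,q,s,t,v}, so it must be r.
(r4,c4): row 4 has {p,r,s,t,u,v}; column 4 has {p,s,t,v}, so it must be q.
(r5,c2): row 5 has {p,s,v}; column 2 has {p,q,r,s,u,v}, so it must be t.
(r5,c7): row 5 has {p,s,t,v}; column 7 has {p,q,r,s,t,v}, so it must be u.
(r6,c5): row 6 has {q,s,t,v}; column 5 has {p,q,s,t,u,v}, so it must be r.
(r7,c3): row 7 has {p,q,s,t,v}; column 3 has {p,s,t,u,v}, so it must be r.

r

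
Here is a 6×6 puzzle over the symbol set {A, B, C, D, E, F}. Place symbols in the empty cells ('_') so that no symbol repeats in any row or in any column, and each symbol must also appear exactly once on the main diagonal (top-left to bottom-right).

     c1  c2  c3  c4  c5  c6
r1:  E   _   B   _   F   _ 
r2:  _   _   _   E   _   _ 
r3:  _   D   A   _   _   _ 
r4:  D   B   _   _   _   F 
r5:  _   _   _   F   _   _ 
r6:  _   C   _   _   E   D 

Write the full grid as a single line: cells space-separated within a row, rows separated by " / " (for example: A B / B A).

row 1 has {B,E,F}; column 2 has {B,C,D} — only A is left for (r1,c2).
row 1 has {A,B,E,F}; column 6 has {D,F} — only C is left for (r1,c6).
row 2 has {E}; column 2 has {A,B,C,D}; the diagonal has {A,D,E} — only F is left for (r2,c2).
row 4 has {B,D,F}; column 4 has {E,F}; the diagonal has {A,D,E,F} — only C is left for (r4,c4).
row 4 has {B,C,D,F}; column 5 has {E,F} — only A is left for (r4,c5).
row 5 has {F}; column 2 has {A,B,C,D,F} — only E is left for (r5,c2).
row 5 has {E,F}; column 5 has {A,E,F}; the diagonal has {A,C,D,E,F} — only B is left for (r5,c5).
row 5 has {B,E,F}; column 6 has {C,D,F} — only A is left for (r5,c6).
row 6 has {C,D,E}; column 3 has {A,B} — only F is left for (r6,c3).
row 1 has {A,B,C,E,F}; column 4 has {C,E,F} — only D is left for (r1,c4).
row 2 has {E,F}; column 6 has {A,C,D,F} — only B is left for (r2,c6).
row 3 has {A,D}; column 4 has {C,D,E,F} — only B is left for (r3,c4).
row 3 has {A,B,D}; column 5 has {A,B,E,F} — only C is left for (r3,c5).
row 3 has {A,B,C,D}; column 6 has {A,B,C,D,F} — only E is left for (r3,c6).
row 4 has {A,B,C,D,F}; column 3 has {A,B,F} — only E is left for (r4,c3).
row 5 has {A,B,E,F}; column 1 has {D,E} — only C is left for (r5,c1).
row 5 has {A,B,C,E,F}; column 3 has {A,B,E,F} — only D is left for (r5,c3).
row 6 has {C,D,E,F}; column 4 has {B,C,D,E,F} — only A is left for (r6,c4).
row 2 has {B,E,F}; column 1 has {C,D,E} — only A is left for (r2,c1).
row 2 has {A,B,E,F}; column 3 has {A,B,D,E,F} — only C is left for (r2,c3).
row 2 has {A,B,C,E,F}; column 5 has {A,B,C,E,F} — only D is left for (r2,c5).
row 3 has {A,B,C,D,E}; column 1 has {A,C,D,E} — only F is left for (r3,c1).
row 6 has {A,C,D,E,F}; column 1 has {A,C,D,E,F} — only B is left for (r6,c1).

E A B D F C / A F C E D B / F D A B C E / D B E C A F / C E D F B A / B C F A E D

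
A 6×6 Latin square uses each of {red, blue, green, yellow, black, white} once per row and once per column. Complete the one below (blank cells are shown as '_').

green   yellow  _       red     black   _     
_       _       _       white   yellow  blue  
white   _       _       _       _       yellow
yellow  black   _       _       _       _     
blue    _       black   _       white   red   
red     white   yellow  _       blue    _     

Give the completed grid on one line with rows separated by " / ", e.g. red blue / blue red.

green yellow blue red black white / black red green white yellow blue / white blue red black green yellow / yellow black white blue red green / blue green black yellow white red / red white yellow green blue black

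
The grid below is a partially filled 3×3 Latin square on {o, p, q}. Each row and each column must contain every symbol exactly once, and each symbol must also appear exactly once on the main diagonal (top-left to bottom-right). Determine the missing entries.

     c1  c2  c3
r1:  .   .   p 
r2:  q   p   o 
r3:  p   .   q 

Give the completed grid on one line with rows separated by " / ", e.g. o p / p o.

o q p / q p o / p o q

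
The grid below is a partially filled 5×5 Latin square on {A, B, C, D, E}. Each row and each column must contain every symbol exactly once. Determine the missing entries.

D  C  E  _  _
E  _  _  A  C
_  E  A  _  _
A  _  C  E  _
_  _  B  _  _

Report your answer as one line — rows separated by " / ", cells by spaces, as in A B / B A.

D C E B A / E B D A C / B E A C D / A D C E B / C A B D E

Cell (r1,c4): row 1 has {C,D,E}; column 4 has {A,E} → B.
Cell (r1,c5): row 1 has {B,C,D,E}; column 5 has {C} → A.
Cell (r2,c3): row 2 has {A,C,E}; column 3 has {A,B,C,E} → D.
Cell (r5,c1): row 5 has {B}; column 1 has {A,D,E} → C.
Cell (r5,c4): row 5 has {B,C}; column 4 has {A,B,E} → D.
Cell (r5,c5): row 5 has {B,C,D}; column 5 has {A,C} → E.
Cell (r2,c2): row 2 has {A,C,D,E}; column 2 has {C,E} → B.
Cell (r3,c1): row 3 has {A,E}; column 1 has {A,C,D,E} → B.
Cell (r3,c4): row 3 has {A,B,E}; column 4 has {A,B,D,E} → C.
Cell (r3,c5): row 3 has {A,B,C,E}; column 5 has {A,C,E} → D.
Cell (r4,c2): row 4 has {A,C,E}; column 2 has {B,C,E} → D.
Cell (r4,c5): row 4 has {A,C,D,E}; column 5 has {A,C,D,E} → B.
Cell (r5,c2): row 5 has {B,C,D,E}; column 2 has {B,C,D,E} → A.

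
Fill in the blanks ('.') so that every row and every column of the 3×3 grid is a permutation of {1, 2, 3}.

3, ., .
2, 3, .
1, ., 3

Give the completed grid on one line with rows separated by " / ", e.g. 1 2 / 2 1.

At row 2, column 3: row 2 has {2,3}; column 3 has {3}; that leaves 1.
At row 3, column 2: row 3 has {1,3}; column 2 has {3}; that leaves 2.
At row 1, column 2: row 1 has {3}; column 2 has {2,3}; that leaves 1.
At row 1, column 3: row 1 has {1,3}; column 3 has {1,3}; that leaves 2.

3 1 2 / 2 3 1 / 1 2 3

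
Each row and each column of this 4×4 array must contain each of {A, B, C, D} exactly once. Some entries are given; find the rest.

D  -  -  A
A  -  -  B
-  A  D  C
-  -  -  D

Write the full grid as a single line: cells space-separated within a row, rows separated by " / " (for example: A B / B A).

At row 2, column 3: row 2 has {A,B}; column 3 has {D}; that leaves C.
At row 3, column 1: row 3 has {A,C,D}; column 1 has {A,D}; that leaves B.
At row 4, column 1: row 4 has {D}; column 1 has {A,B,D}; that leaves C.
At row 4, column 2: row 4 has {C,D}; column 2 has {A}; that leaves B.
At row 4, column 3: row 4 has {B,C,D}; column 3 has {C,D}; that leaves A.
At row 1, column 2: row 1 has {A,D}; column 2 has {A,B}; that leaves C.
At row 1, column 3: row 1 has {A,C,D}; column 3 has {A,C,D}; that leaves B.
At row 2, column 2: row 2 has {A,B,C}; column 2 has {A,B,C}; that leaves D.

D C B A / A D C B / B A D C / C B A D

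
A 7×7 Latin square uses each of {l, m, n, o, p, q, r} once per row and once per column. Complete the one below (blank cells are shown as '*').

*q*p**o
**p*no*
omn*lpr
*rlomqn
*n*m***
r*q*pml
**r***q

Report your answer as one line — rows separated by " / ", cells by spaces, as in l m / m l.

n q m p r l o / q l p r n o m / o m n q l p r / p r l o m q n / l n o m q r p / r o q n p m l / m p r l o n q

(r1,c3) = m
(r1,c5) = r
(r2,c2) = l
(r2,c7) = m
(r3,c4) = q
(r4,c1) = p
(r5,c3) = o
(r5,c5) = q
(r5,c7) = p
(r6,c2) = o
(r6,c4) = n
(r7,c2) = p
(r7,c4) = l
(r7,c5) = o
(r7,c6) = n
(r1,c6) = l
(r2,c1) = q
(r2,c4) = r
(r5,c1) = l
(r5,c6) = r
(r7,c1) = m
(r1,c1) = n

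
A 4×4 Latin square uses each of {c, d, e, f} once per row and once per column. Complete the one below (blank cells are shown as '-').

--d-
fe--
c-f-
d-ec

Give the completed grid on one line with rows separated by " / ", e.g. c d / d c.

e c d f / f e c d / c d f e / d f e c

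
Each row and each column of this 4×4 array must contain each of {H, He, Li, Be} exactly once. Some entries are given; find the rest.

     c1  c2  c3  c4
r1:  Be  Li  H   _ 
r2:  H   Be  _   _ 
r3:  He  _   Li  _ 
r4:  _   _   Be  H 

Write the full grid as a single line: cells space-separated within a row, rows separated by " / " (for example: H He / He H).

Be Li H He / H Be He Li / He H Li Be / Li He Be H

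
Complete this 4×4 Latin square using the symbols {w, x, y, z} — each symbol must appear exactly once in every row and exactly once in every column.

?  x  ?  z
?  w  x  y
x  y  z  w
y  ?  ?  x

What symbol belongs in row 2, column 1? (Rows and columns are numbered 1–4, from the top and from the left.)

z

row 1 has {x,z}; column 1 has {x,y} — only w is left for (r1,c1).
row 1 has {w,x,z}; column 3 has {x,z} — only y is left for (r1,c3).
row 2 has {w,x,y}; column 1 has {w,x,y} — only z is left for (r2,c1).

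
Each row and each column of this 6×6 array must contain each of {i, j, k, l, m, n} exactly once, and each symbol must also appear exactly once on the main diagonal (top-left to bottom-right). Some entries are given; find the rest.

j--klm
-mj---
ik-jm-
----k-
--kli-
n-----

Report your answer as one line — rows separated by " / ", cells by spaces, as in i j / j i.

j i n k l m / k m j i n l / i k l j m n / l j m n k i / m n k l i j / n l i m j k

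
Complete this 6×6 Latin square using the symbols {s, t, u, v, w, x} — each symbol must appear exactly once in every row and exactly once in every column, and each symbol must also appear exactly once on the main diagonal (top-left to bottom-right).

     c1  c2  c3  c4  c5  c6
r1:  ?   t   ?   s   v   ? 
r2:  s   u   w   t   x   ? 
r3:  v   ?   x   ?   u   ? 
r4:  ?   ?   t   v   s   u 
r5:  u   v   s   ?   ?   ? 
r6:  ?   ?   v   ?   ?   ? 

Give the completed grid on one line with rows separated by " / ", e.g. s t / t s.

(r1,c1): row 1 has {s,t,v}; column 1 has {s,u,v}; the diagonal has {u,v,x}, so it must be w.
(r1,c3): row 1 has {s,t,v,w}; column 3 has {s,t,v,w,x}, so it must be u.
(r1,c6): row 1 has {s,t,u,v,w}; column 6 has {u}, so it must be x.
(r2,c6): row 2 has {s,t,u,w,x}; column 6 has {u,x}, so it must be v.
(r3,c4): row 3 has {u,v,x}; column 4 has {s,t,v}, so it must be w.
(r4,c1): row 4 has {s,t,u,v}; column 1 has {s,u,v,w}, so it must be x.
(r4,c2): row 4 has {s,t,u,v,x}; column 2 has {t,u,v}, so it must be w.
(r5,c4): row 5 has {s,u,v}; column 4 has {s,t,v,w}, so it must be x.
(r5,c5): row 5 has {s,u,v,x}; column 5 has {s,u,v,x}; the diagonal has {u,v,w,x}, so it must be t.
(r5,c6): row 5 has {s,t,u,v,x}; column 6 has {u,v,x}, so it must be w.
(r6,c1): row 6 has {v}; column 1 has {s,u,v,w,x}, so it must be t.
(r6,c4): row 6 has {t,v}; column 4 has {s,t,v,w,x}, so it must be u.
(r6,c5): row 6 has {t,u,v}; column 5 has {s,t,u,v,x}, so it must be w.
(r6,c6): row 6 has {t,u,v,w}; column 6 has {u,v,w,x}; the diagonal has {t,u,v,w,x}, so it must be s.
(r3,c2): row 3 has {u,v,w,x}; column 2 has {t,u,v,w}, so it must be s.
(r3,c6): row 3 has {s,u,v,w,x}; column 6 has {s,u,v,w,x}, so it must be t.
(r6,c2): row 6 has {s,t,u,v,w}; column 2 has {s,t,u,v,w}, so it must be x.

w t u s v x / s u w t x v / v s x w u t / x w t v s u / u v s x t w / t x v u w s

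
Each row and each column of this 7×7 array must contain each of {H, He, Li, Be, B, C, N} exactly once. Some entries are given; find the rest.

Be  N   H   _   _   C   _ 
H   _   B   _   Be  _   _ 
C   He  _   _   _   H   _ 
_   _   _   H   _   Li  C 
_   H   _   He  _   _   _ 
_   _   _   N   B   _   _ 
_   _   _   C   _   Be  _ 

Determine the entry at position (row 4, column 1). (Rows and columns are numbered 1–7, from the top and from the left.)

He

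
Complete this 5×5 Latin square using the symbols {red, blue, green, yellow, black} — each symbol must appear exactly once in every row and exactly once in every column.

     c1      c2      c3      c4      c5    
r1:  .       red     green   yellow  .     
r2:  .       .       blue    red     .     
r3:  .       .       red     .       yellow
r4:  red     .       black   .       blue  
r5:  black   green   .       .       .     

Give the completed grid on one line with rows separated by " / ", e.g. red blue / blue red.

blue red green yellow black / yellow black blue red green / green blue red black yellow / red yellow black green blue / black green yellow blue red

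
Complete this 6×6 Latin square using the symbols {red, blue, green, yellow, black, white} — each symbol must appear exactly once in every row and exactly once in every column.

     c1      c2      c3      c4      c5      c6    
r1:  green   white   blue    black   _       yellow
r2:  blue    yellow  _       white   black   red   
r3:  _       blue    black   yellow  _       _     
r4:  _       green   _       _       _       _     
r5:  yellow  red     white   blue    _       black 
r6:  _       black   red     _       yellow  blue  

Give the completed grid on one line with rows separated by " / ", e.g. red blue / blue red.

green white blue black red yellow / blue yellow green white black red / red blue black yellow white green / black green yellow red blue white / yellow red white blue green black / white black red green yellow blue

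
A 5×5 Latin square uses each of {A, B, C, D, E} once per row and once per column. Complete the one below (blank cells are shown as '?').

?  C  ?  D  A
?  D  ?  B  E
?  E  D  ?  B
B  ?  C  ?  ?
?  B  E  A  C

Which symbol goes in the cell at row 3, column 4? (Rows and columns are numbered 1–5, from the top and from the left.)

C

At row 1, column 1: row 1 has {A,C,D}; column 1 has {B}; that leaves E.
At row 1, column 3: row 1 has {A,C,D,E}; column 3 has {C,D,E}; that leaves B.
At row 2, column 3: row 2 has {B,D,E}; column 3 has {B,C,D,E}; that leaves A.
At row 3, column 4: row 3 has {B,D,E}; column 4 has {A,B,D}; that leaves C.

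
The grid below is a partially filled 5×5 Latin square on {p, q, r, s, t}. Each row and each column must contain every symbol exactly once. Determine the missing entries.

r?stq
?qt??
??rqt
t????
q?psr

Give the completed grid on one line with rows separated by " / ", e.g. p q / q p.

r p s t q / s q t r p / p s r q t / t r q p s / q t p s r

At row 1, column 2: row 1 has {q,r,s,t}; column 2 has {q}; that leaves p.
At row 3, column 2: row 3 has {q,r,t}; column 2 has {p,q}; that leaves s.
At row 4, column 2: row 4 has {t}; column 2 has {p,q,s}; that leaves r.
At row 4, column 3: row 4 has {r,t}; column 3 has {p,r,s,t}; that leaves q.
At row 4, column 4: row 4 has {q,r,t}; column 4 has {q,s,t}; that leaves p.
At row 4, column 5: row 4 has {p,q,r,t}; column 5 has {q,r,t}; that leaves s.
At row 5, column 2: row 5 has {p,q,r,s}; column 2 has {p,q,r,s}; that leaves t.
At row 2, column 4: row 2 has {q,t}; column 4 has {p,q,s,t}; that leaves r.
At row 2, column 5: row 2 has {q,r,t}; column 5 has {q,r,s,t}; that leaves p.
At row 3, column 1: row 3 has {q,r,s,t}; column 1 has {q,r,t}; that leaves p.
At row 2, column 1: row 2 has {p,q,r,t}; column 1 has {p,q,r,t}; that leaves s.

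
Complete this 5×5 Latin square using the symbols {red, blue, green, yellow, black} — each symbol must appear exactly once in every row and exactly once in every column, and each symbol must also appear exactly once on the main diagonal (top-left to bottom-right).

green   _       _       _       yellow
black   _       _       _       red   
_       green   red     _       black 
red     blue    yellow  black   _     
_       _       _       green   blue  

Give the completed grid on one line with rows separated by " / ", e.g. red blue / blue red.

green black blue red yellow / black yellow green blue red / blue green red yellow black / red blue yellow black green / yellow red black green blue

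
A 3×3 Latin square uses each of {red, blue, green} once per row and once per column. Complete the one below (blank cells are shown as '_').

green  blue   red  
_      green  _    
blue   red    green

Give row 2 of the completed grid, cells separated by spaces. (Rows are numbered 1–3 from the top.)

(r2,c1) = red
(r2,c3) = blue

red green blue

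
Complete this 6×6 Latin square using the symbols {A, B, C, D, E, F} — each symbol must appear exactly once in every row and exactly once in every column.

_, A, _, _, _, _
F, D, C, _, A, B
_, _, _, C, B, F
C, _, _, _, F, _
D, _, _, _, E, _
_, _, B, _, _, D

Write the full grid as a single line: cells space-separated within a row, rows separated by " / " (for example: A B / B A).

At row 2, column 4: row 2 has {A,B,C,D,F}; column 4 has {C}; that leaves E.
At row 3, column 2: row 3 has {B,C,F}; column 2 has {A,D}; that leaves E.
At row 4, column 2: row 4 has {C,F}; column 2 has {A,D,E}; that leaves B.
At row 6, column 5: row 6 has {B,D}; column 5 has {A,B,E,F}; that leaves C.
At row 1, column 5: row 1 has {A}; column 5 has {A,B,C,E,F}; that leaves D.
At row 3, column 1: row 3 has {B,C,E,F}; column 1 has {C,D,F}; that leaves A.
At row 3, column 3: row 3 has {A,B,C,E,F}; column 3 has {B,C}; that leaves D.
At row 6, column 1: row 6 has {B,C,D}; column 1 has {A,C,D,F}; that leaves E.
At row 6, column 2: row 6 has {B,C,D,E}; column 2 has {A,B,D,E}; that leaves F.
At row 6, column 4: row 6 has {B,C,D,E,F}; column 4 has {C,E}; that leaves A.
At row 1, column 1: row 1 has {A,D}; column 1 has {A,C,D,E,F}; that leaves B.
At row 1, column 4: row 1 has {A,B,D}; column 4 has {A,C,E}; that leaves F.
At row 4, column 4: row 4 has {B,C,F}; column 4 has {A,C,E,F}; that leaves D.
At row 5, column 2: row 5 has {D,E}; column 2 has {A,B,D,E,F}; that leaves C.
At row 5, column 4: row 5 has {C,D,E}; column 4 has {A,C,D,E,F}; that leaves B.
At row 5, column 6: row 5 has {B,C,D,E}; column 6 has {B,D,F}; that leaves A.
At row 1, column 3: row 1 has {A,B,D,F}; column 3 has {B,C,D}; that leaves E.
At row 1, column 6: row 1 has {A,B,D,E,F}; column 6 has {A,B,D,F}; that leaves C.
At row 4, column 3: row 4 has {B,C,D,F}; column 3 has {B,C,D,E}; that leaves A.
At row 4, column 6: row 4 has {A,B,C,D,F}; column 6 has {A,B,C,D,F}; that leaves E.
At row 5, column 3: row 5 has {A,B,C,D,E}; column 3 has {A,B,C,D,E}; that leaves F.

B A E F D C / F D C E A B / A E D C B F / C B A D F E / D C F B E A / E F B A C D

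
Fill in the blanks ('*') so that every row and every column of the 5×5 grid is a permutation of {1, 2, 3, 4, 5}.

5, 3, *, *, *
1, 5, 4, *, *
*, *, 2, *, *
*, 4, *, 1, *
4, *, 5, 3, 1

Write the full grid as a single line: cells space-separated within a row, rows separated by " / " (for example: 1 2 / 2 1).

5 3 1 4 2 / 1 5 4 2 3 / 3 1 2 5 4 / 2 4 3 1 5 / 4 2 5 3 1

(r1,c3) = 1
(r2,c4) = 2
(r2,c5) = 3
(r3,c1) = 3
(r3,c2) = 1
(r4,c1) = 2
(r4,c3) = 3
(r4,c5) = 5
(r5,c2) = 2
(r1,c4) = 4
(r1,c5) = 2
(r3,c4) = 5
(r3,c5) = 4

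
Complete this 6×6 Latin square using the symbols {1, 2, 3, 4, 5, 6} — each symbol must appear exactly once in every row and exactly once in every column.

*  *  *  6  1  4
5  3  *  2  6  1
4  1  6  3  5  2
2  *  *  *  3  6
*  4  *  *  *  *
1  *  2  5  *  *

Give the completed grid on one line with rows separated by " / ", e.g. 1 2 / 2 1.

3 2 5 6 1 4 / 5 3 4 2 6 1 / 4 1 6 3 5 2 / 2 5 1 4 3 6 / 6 4 3 1 2 5 / 1 6 2 5 4 3

At row 1, column 1: row 1 has {1,4,6}; column 1 has {1,2,4,5}; that leaves 3.
At row 1, column 3: row 1 has {1,3,4,6}; column 3 has {2,6}; that leaves 5.
At row 2, column 3: row 2 has {1,2,3,5,6}; column 3 has {2,5,6}; that leaves 4.
At row 4, column 2: row 4 has {2,3,6}; column 2 has {1,3,4}; that leaves 5.
At row 4, column 3: row 4 has {2,3,5,6}; column 3 has {2,4,5,6}; that leaves 1.
At row 4, column 4: row 4 has {1,2,3,5,6}; column 4 has {2,3,5,6}; that leaves 4.
At row 5, column 1: row 5 has {4}; column 1 has {1,2,3,4,5}; that leaves 6.
At row 5, column 3: row 5 has {4,6}; column 3 has {1,2,4,5,6}; that leaves 3.
At row 5, column 4: row 5 has {3,4,6}; column 4 has {2,3,4,5,6}; that leaves 1.
At row 5, column 5: row 5 has {1,3,4,6}; column 5 has {1,3,5,6}; that leaves 2.
At row 5, column 6: row 5 has {1,2,3,4,6}; column 6 has {1,2,4,6}; that leaves 5.
At row 6, column 2: row 6 has {1,2,5}; column 2 has {1,3,4,5}; that leaves 6.
At row 6, column 5: row 6 has {1,2,5,6}; column 5 has {1,2,3,5,6}; that leaves 4.
At row 6, column 6: row 6 has {1,2,4,5,6}; column 6 has {1,2,4,5,6}; that leaves 3.
At row 1, column 2: row 1 has {1,3,4,5,6}; column 2 has {1,3,4,5,6}; that leaves 2.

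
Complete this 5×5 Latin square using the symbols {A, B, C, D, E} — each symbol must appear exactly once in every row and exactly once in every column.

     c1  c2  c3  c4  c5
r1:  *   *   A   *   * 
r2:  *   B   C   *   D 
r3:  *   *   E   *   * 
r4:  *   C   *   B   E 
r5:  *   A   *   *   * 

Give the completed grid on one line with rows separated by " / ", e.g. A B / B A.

C E A D B / E B C A D / B D E C A / A C D B E / D A B E C

(r3,c2): row 3 has {E}; column 2 has {A,B,C}, so it must be D.
(r4,c3): row 4 has {B,C,E}; column 3 has {A,C,E}, so it must be D.
(r5,c3): row 5 has {A}; column 3 has {A,C,D,E}, so it must be B.
(r5,c5): row 5 has {A,B}; column 5 has {D,E}, so it must be C.
(r1,c2): row 1 has {A}; column 2 has {A,B,C,D}, so it must be E.
(r1,c5): row 1 has {A,E}; column 5 has {C,D,E}, so it must be B.
(r3,c5): row 3 has {D,E}; column 5 has {B,C,D,E}, so it must be A.
(r4,c1): row 4 has {B,C,D,E}; column 1 is empty so far, so it must be A.
(r2,c1): row 2 has {B,C,D}; column 1 has {A}, so it must be E.
(r2,c4): row 2 has {B,C,D,E}; column 4 has {B}, so it must be A.
(r3,c4): row 3 has {A,D,E}; column 4 has {A,B}, so it must be C.
(r5,c1): row 5 has {A,B,C}; column 1 has {A,E}, so it must be D.
(r5,c4): row 5 has {A,B,C,D}; column 4 has {A,B,C}, so it must be E.
(r1,c1): row 1 has {A,B,E}; column 1 has {A,D,E}, so it must be C.
(r1,c4): row 1 has {A,B,C,E}; column 4 has {A,B,C,E}, so it must be D.
(r3,c1): row 3 has {A,C,D,E}; column 1 has {A,C,D,E}, so it must be B.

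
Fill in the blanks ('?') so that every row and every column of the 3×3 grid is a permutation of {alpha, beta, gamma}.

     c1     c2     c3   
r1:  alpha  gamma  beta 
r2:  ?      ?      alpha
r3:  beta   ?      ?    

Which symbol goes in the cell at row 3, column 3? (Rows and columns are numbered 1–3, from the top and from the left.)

row 2 has {alpha}; column 1 has {alpha,beta} — only gamma is left for (r2,c1).
row 2 has {alpha,gamma}; column 2 has {gamma} — only beta is left for (r2,c2).
row 3 has {beta}; column 2 has {beta,gamma} — only alpha is left for (r3,c2).
row 3 has {alpha,beta}; column 3 has {alpha,beta} — only gamma is left for (r3,c3).

gamma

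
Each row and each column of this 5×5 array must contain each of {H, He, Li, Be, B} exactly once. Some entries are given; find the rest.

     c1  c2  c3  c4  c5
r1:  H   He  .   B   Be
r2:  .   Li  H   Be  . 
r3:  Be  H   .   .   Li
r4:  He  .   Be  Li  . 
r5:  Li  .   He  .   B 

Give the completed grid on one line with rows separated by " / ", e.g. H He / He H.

At row 1, column 3: row 1 has {H,He,Be,B}; column 3 has {H,He,Be}; that leaves Li.
At row 2, column 1: row 2 has {H,Li,Be}; column 1 has {H,He,Li,Be}; that leaves B.
At row 2, column 5: row 2 has {H,Li,Be,B}; column 5 has {Li,Be,B}; that leaves He.
At row 3, column 3: row 3 has {H,Li,Be}; column 3 has {H,He,Li,Be}; that leaves B.
At row 3, column 4: row 3 has {H,Li,Be,B}; column 4 has {Li,Be,B}; that leaves He.
At row 4, column 2: row 4 has {He,Li,Be}; column 2 has {H,He,Li}; that leaves B.
At row 4, column 5: row 4 has {He,Li,Be,B}; column 5 has {He,Li,Be,B}; that leaves H.
At row 5, column 2: row 5 has {He,Li,B}; column 2 has {H,He,Li,B}; that leaves Be.
At row 5, column 4: row 5 has {He,Li,Be,B}; column 4 has {He,Li,Be,B}; that leaves H.

H He Li B Be / B Li H Be He / Be H B He Li / He B Be Li H / Li Be He H B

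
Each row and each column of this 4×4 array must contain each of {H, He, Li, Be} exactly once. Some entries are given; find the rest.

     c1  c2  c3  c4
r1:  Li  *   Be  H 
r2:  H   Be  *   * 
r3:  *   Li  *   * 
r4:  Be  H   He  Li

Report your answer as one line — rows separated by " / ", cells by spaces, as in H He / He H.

Li He Be H / H Be Li He / He Li H Be / Be H He Li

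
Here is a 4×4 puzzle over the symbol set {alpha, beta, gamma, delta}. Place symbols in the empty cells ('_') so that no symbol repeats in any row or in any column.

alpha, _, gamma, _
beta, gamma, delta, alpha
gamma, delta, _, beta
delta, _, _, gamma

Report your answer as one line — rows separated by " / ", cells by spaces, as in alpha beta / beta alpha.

(r1,c2): row 1 has {alpha,gamma}; column 2 has {gamma,delta}, so it must be beta.
(r1,c4): row 1 has {alpha,beta,gamma}; column 4 has {alpha,beta,gamma}, so it must be delta.
(r3,c3): row 3 has {beta,gamma,delta}; column 3 has {gamma,delta}, so it must be alpha.
(r4,c2): row 4 has {gamma,delta}; column 2 has {beta,gamma,delta}, so it must be alpha.
(r4,c3): row 4 has {alpha,gamma,delta}; column 3 has {alpha,gamma,delta}, so it must be beta.

alpha beta gamma delta / beta gamma delta alpha / gamma delta alpha beta / delta alpha beta gamma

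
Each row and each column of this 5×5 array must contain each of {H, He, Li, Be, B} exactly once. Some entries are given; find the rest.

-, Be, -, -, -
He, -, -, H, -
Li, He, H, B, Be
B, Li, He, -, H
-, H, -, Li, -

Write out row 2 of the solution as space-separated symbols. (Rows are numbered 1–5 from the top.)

He B Be H Li

(r1,c1) = H
(r1,c4) = He
(r2,c2) = B
(r2,c5) = Li
(r4,c4) = Be
(r5,c1) = Be
(r5,c3) = B
(r5,c5) = He
(r1,c3) = Li
(r1,c5) = B
(r2,c3) = Be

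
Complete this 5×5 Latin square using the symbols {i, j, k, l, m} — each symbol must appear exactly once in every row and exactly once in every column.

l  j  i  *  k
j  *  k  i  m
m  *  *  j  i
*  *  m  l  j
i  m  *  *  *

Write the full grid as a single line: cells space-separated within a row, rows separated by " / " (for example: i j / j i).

l j i m k / j l k i m / m k l j i / k i m l j / i m j k l

Cell (r1,c4): row 1 has {i,j,k,l}; column 4 has {i,j,l} → m.
Cell (r2,c2): row 2 has {i,j,k,m}; column 2 has {j,m} → l.
Cell (r3,c2): row 3 has {i,j,m}; column 2 has {j,l,m} → k.
Cell (r3,c3): row 3 has {i,j,k,m}; column 3 has {i,k,m} → l.
Cell (r4,c1): row 4 has {j,l,m}; column 1 has {i,j,l,m} → k.
Cell (r4,c2): row 4 has {j,k,l,m}; column 2 has {j,k,l,m} → i.
Cell (r5,c3): row 5 has {i,m}; column 3 has {i,k,l,m} → j.
Cell (r5,c4): row 5 has {i,j,m}; column 4 has {i,j,l,m} → k.
Cell (r5,c5): row 5 has {i,j,k,m}; column 5 has {i,j,k,m} → l.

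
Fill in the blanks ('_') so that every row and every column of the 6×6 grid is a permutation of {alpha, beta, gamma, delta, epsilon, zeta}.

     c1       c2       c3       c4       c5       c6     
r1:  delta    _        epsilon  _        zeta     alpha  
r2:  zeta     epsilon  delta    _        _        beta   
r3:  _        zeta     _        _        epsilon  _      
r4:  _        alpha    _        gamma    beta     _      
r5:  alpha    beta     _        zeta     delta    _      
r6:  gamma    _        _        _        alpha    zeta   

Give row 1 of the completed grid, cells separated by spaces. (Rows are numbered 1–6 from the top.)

delta gamma epsilon beta zeta alpha

(r1,c2) = gamma
(r1,c4) = beta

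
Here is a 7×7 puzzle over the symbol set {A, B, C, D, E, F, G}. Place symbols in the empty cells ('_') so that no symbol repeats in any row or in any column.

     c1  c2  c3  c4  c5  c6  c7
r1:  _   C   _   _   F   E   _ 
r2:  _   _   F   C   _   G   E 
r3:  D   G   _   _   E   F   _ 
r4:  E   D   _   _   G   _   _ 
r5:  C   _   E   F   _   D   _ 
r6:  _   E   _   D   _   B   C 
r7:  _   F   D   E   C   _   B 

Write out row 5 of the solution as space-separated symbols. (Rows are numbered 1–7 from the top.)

C A E F B D G

(r3,c7): row 3 has {D,E,F,G}; column 7 has {B,C,E}, so it must be A.
(r4,c7): row 4 has {D,E,G}; column 7 has {A,B,C,E}, so it must be F.
(r5,c7): row 5 has {C,D,E,F}; column 7 has {A,B,C,E,F}, so it must be G.
(r6,c5): row 6 has {B,C,D,E}; column 5 has {C,E,F,G}, so it must be A.
(r7,c6): row 7 has {B,C,D,E,F}; column 6 has {B,D,E,F,G}, so it must be A.
(r1,c7): row 1 has {C,E,F}; column 7 has {A,B,C,E,F,G}, so it must be D.
(r3,c4): row 3 has {A,D,E,F,G}; column 4 has {C,D,E,F}, so it must be B.
(r4,c4): row 4 has {D,E,F,G}; column 4 has {B,C,D,E,F}, so it must be A.
(r4,c6): row 4 has {A,D,E,F,G}; column 6 has {A,B,D,E,F,G}, so it must be C.
(r5,c5): row 5 has {C,D,E,F,G}; column 5 has {A,C,E,F,G}, so it must be B.
(r6,c3): row 6 has {A,B,C,D,E}; column 3 has {D,E,F}, so it must be G.
(r7,c1): row 7 has {A,B,C,D,E,F}; column 1 has {C,D,E}, so it must be G.
(r1,c4): row 1 has {C,D,E,F}; column 4 has {A,B,C,D,E,F}, so it must be G.
(r2,c5): row 2 has {C,E,F,G}; column 5 has {A,B,C,E,F,G}, so it must be D.
(r3,c3): row 3 has {A,B,D,E,F,G}; column 3 has {D,E,F,G}, so it must be C.
(r4,c3): row 4 has {A,C,D,E,F,G}; column 3 has {C,D,E,F,G}, so it must be B.
(r5,c2): row 5 has {B,C,D,E,F,G}; column 2 has {C,D,E,F,G}, so it must be A.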